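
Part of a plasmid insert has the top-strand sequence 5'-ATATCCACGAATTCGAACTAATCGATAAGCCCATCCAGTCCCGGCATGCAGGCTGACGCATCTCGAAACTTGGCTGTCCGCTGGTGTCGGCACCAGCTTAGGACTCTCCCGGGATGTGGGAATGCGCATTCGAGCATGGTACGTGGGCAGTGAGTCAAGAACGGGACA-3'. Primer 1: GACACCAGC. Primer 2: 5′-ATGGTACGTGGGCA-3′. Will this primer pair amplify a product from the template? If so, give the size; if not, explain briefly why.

No product — the primers' 3' ends point away from each other.

Primer 1 (GACACCAGC) has reverse complement GCTGGTGTC, which matches the top strand at positions 80–88; primer 1 anneals to the top strand there with its 3' end pointing upstream toward position 80.
Primer 2 (ATGGTACGTGGGCA) matches the top strand directly at positions 136–149; it anneals to the bottom strand with its 3' end pointing downstream toward position 149.
The 3' ends diverge (primer 1 extends toward position 1, primer 2 toward position 168), so the primers never converge on a shared product.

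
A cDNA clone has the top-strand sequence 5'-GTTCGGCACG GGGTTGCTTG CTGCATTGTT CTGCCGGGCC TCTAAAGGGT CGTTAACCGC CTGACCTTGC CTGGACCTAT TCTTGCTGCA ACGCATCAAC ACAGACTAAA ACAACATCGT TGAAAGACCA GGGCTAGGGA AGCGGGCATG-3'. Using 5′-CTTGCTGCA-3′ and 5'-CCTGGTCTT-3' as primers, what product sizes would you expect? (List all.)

The forward primer CTTGCTGCA matches the top strand at positions 17–25, 82–90.
The reverse primer's reverse complement is AAGACCAGG, matching at positions 124–132.
Each forward site pairs with the reverse site to give a product ending at position 132: sizes 116, 51 bp.

116 bp, 51 bp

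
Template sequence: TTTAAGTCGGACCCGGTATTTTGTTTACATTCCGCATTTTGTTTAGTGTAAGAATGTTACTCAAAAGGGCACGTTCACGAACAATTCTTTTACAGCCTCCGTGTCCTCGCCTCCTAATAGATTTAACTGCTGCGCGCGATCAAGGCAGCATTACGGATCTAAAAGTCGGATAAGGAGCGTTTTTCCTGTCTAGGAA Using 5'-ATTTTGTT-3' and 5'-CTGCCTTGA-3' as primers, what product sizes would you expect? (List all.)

131 bp, 113 bp

The forward primer ATTTTGTT matches the top strand at positions 18–25, 36–43.
The reverse primer's reverse complement is TCAAGGCAG, matching at positions 140–148.
Each forward site pairs with the reverse site to give a product ending at position 148: sizes 131, 113 bp.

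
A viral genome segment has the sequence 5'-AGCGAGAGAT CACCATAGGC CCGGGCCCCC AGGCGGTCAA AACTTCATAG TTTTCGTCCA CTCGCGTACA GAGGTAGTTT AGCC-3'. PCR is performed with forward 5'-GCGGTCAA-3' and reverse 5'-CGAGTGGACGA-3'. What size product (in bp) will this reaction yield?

32 bp

Scanning the template, GCGGTCAA occurs at positions 33–40; this primer anneals to the bottom strand there with its 3' end pointing downstream.
The reverse primer's reverse complement is TCGTCCACTCG, which matches the template at positions 54–64.
Product length = (reverse-primer end) − (forward-primer start) + 1 = 64 − 33 + 1 = 32 bp.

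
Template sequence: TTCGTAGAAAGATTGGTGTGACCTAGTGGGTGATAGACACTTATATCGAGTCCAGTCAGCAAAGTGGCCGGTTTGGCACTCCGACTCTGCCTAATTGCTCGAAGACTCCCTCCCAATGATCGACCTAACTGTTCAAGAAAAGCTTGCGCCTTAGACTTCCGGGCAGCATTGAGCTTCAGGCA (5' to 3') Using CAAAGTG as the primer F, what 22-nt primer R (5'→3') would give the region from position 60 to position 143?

5'-GCTTTTCTTGAACAGTTAGGTC-3'

The product's 3' end on the top strand is position 143.
The reverse primer anneals to the top strand over positions 122–143, i.e. to GACCTAACTGTTCAAGAAAAGC.
Its sequence written 5'→3' is the reverse complement: GCTTTTCTTGAACAGTTAGGTC.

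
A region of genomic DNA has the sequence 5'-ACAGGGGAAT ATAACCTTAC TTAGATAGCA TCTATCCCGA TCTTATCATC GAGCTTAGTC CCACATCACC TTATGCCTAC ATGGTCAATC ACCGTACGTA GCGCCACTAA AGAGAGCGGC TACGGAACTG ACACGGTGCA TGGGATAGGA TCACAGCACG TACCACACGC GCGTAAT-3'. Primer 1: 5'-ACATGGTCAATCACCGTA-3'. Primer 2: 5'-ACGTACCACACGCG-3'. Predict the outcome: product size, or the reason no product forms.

Primer 1 (ACATGGTCAATCACCGTA) matches the top strand at positions 79–96 (3' end points downstream).
Primer 2 (ACGTACCACACGCG) also matches the top strand directly, at positions 158–171 — its reverse complement CGCGTGTGGTACGT is not present.
Both primers anneal to the bottom strand with 3' ends pointing the same way, so neither can prime synthesis back toward the other.

No product — both primers anneal to the same strand and extend in the same direction.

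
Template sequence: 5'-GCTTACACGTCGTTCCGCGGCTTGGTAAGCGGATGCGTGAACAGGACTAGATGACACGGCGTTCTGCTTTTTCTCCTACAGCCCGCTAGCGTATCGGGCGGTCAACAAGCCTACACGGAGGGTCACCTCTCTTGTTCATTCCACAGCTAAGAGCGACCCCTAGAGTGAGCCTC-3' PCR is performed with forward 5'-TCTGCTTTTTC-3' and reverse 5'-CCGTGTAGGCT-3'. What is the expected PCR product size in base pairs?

56 bp

Scanning the template, TCTGCTTTTTC occurs at positions 63–73; this primer anneals to the bottom strand there with its 3' end pointing downstream.
Taking the reverse complement of CCGTGTAGGCT gives AGCCTACACGG, found at positions 108–118 on the template; the primer anneals here to the top strand with its 3' end pointing upstream.
Product length = (reverse-primer end) − (forward-primer start) + 1 = 118 − 63 + 1 = 56 bp.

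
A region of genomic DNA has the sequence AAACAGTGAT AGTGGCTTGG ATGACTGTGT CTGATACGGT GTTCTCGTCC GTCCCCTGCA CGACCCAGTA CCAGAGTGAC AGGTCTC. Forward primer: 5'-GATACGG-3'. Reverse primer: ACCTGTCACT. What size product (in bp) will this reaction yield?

52 bp

Scanning the template, GATACGG occurs at positions 33–39; this primer anneals to the bottom strand there with its 3' end pointing downstream.
The reverse primer's reverse complement is AGTGACAGGT, which matches the template at positions 75–84.
The product runs from position 33 to position 84, so its length is 84 − 33 + 1 = 52 bp.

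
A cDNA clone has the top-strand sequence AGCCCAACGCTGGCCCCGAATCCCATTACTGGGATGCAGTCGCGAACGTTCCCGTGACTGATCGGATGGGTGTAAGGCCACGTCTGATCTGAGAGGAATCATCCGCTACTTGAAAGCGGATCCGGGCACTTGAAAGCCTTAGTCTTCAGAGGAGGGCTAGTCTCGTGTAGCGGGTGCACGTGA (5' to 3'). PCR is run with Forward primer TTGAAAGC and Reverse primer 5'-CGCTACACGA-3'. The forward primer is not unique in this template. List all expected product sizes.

63 bp, 43 bp

The forward primer TTGAAAGC matches the top strand at positions 110–117, 130–137.
The reverse primer's reverse complement is TCGTGTAGCG, matching at positions 163–172.
Each forward site pairs with the reverse site to give a product ending at position 172: sizes 63, 43 bp.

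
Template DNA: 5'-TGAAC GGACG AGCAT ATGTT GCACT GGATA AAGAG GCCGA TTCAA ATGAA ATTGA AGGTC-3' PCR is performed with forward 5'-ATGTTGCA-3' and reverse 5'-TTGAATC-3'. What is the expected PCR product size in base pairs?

The forward primer matches the template at positions 16–23.
Taking the reverse complement of TTGAATC gives GATTCAA, found at positions 39–45 on the template; the primer anneals here to the top strand with its 3' end pointing upstream.
Product length = (reverse-primer end) − (forward-primer start) + 1 = 45 − 16 + 1 = 30 bp.

30 bp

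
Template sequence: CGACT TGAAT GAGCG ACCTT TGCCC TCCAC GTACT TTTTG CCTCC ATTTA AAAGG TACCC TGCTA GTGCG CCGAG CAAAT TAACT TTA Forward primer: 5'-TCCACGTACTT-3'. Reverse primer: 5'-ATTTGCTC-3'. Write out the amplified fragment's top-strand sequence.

5'-TCCACGTACTTTTTGCCTCCATTTAAAAGGTACCCTGCTAGTGCGCCGAGCAAAT-3'

The forward primer matches the template at positions 26–36.
Reverse complement of the reverse primer: GAGCAAAT. This occurs on the top strand at positions 73–80.
The product is the template from position 26 through 80 (55 bp).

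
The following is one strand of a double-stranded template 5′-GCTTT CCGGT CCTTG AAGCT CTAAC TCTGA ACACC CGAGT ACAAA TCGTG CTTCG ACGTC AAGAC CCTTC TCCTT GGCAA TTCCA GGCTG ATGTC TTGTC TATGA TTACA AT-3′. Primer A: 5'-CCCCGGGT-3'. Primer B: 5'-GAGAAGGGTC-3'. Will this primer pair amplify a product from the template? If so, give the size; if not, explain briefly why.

No product — primer A has no binding site in the template.

Primer A (CCCCGGGT) does not match the top strand, and its reverse complement ACCCGGGG does not match either.
With no annealing site for primer A, no amplification occurs.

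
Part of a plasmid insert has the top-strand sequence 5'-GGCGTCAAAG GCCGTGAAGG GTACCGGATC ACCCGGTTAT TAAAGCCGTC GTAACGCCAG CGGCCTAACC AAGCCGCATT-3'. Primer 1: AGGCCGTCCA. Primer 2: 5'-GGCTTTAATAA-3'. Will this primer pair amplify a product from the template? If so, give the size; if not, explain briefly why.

Primer 1 (AGGCCGTCCA) does not match the top strand, and its reverse complement TGGACGGCCT does not match either.
With no annealing site for primer 1, no amplification occurs.

No product — primer 1 has no binding site in the template.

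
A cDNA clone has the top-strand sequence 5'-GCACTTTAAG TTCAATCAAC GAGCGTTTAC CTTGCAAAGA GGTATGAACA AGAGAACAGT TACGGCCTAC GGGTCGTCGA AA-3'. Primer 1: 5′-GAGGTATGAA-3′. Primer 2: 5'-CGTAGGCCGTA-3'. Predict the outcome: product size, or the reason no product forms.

Yes — a 33 bp product.

Primer 1 (GAGGTATGAA) matches the top strand at positions 39–48; it acts as a forward primer.
Primer 2's reverse complement is TACGGCCTACG, matching the top strand at positions 61–71; it acts as a reverse primer.
The 3' ends face each other across positions 39–71, giving a 33 bp product.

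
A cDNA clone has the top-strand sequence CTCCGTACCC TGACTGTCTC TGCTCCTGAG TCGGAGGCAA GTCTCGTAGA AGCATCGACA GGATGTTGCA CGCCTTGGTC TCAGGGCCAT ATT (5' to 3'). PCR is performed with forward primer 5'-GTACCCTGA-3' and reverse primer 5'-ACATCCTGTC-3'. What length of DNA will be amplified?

The forward primer matches the template at positions 5–13.
Taking the reverse complement of ACATCCTGTC gives GACAGGATGT, found at positions 57–66 on the template; the primer anneals here to the top strand with its 3' end pointing upstream.
The product runs from position 5 to position 66, so its length is 66 − 5 + 1 = 62 bp.

62 bp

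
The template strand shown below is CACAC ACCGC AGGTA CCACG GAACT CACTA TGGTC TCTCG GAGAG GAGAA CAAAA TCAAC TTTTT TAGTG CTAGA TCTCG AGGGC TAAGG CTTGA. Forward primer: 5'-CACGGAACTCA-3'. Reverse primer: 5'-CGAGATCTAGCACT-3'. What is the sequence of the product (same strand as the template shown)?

5'-CACGGAACTCACTATGGTCTCTCGGAGAGGAGAACAAAATCAACTTTTTTAGTGCTAGATCTCG-3'

Forward primer CACGGAACTCA is found on the top strand at positions 17–27.
Reverse complement of the reverse primer: AGTGCTAGATCTCG. This occurs on the top strand at positions 67–80.
The product is the template from position 17 through 80 (64 bp).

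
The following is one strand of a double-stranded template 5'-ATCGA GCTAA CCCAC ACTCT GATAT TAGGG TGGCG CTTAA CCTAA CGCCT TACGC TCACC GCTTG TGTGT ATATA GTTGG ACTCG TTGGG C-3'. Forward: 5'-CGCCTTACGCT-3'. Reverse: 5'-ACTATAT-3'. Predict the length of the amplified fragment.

32 bp

The forward primer matches the template at positions 46–56.
The reverse primer's reverse complement is ATATAGT, which matches the template at positions 71–77.
The product runs from position 46 to position 77, so its length is 77 − 46 + 1 = 32 bp.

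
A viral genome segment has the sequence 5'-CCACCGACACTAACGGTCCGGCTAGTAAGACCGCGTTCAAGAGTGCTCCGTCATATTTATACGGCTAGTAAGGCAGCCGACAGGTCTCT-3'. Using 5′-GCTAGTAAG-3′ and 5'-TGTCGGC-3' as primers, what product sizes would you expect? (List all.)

62 bp, 19 bp

The forward primer GCTAGTAAG matches the top strand at positions 21–29, 64–72.
The reverse primer's reverse complement is GCCGACA, matching at positions 76–82.
Each forward site pairs with the reverse site to give a product ending at position 82: sizes 62, 19 bp.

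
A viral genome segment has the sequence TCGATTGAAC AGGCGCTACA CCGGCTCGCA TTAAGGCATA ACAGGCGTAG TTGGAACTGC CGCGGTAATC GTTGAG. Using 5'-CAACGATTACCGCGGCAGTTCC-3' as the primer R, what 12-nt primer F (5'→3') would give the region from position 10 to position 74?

The reverse primer's reverse complement GGAACTGCCGCGGTAATCGTTG matches the template at positions 53–74; the product starts at position 10.
The forward primer is identical to the top strand over positions 10–21: CAGGCGCTACAC.

5'-CAGGCGCTACAC-3'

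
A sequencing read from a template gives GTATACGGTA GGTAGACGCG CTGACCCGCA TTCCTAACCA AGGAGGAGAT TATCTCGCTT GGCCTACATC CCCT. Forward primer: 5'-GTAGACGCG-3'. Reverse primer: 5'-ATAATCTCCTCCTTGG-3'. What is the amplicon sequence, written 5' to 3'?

5'-GTAGACGCGCTGACCCGCATTCCTAACCAAGGAGGAGATTAT-3'

The forward primer matches the template at positions 12–20.
The reverse primer's reverse complement is CCAAGGAGGAGATTAT, which matches the template at positions 38–53.
The product is the template from position 12 through 53 (42 bp).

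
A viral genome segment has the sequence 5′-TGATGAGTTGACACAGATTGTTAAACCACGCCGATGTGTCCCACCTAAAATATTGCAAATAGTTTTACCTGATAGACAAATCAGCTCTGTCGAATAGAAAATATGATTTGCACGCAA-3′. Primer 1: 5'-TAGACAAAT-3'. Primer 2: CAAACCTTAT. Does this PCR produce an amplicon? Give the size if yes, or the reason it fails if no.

Primer 2 (CAAACCTTAT) does not match the top strand, and its reverse complement ATAAGGTTTG does not match either.
With no annealing site for primer 2, no amplification occurs.

No product — primer 2 has no binding site in the template.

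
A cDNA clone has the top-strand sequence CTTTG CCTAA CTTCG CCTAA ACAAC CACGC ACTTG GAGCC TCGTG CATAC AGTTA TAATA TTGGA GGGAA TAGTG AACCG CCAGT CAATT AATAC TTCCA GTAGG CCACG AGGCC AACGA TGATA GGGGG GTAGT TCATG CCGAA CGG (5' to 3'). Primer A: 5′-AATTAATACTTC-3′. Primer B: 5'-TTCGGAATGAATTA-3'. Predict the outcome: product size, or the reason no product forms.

No product — primer B has no binding site in the template.

Primer B (TTCGGAATGAATTA) does not match the top strand, and its reverse complement TAATTCATTCCGAA does not match either.
With no annealing site for primer B, no amplification occurs.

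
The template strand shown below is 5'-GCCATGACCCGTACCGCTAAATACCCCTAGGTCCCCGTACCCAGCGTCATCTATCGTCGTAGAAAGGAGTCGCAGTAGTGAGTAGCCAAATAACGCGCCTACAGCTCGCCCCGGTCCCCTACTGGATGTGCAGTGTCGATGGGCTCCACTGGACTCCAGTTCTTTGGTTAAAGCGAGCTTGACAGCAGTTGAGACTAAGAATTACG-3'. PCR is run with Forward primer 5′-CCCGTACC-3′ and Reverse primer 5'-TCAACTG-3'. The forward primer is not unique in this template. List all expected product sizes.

185 bp, 159 bp

The forward primer CCCGTACC matches the top strand at positions 8–15, 34–41.
The reverse primer's reverse complement is CAGTTGA, matching at positions 186–192.
Each forward site pairs with the reverse site to give a product ending at position 192: sizes 185, 159 bp.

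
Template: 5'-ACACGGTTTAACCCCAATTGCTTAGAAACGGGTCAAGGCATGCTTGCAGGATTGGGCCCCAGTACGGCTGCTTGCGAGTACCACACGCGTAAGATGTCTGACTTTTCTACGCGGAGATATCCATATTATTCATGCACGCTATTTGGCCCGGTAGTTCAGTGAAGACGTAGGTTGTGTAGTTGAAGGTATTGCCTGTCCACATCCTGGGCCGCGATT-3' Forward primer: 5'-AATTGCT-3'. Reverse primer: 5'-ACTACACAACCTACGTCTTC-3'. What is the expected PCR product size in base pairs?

Forward primer AATTGCT is found on the top strand at positions 16–22.
Reverse complement of the reverse primer: GAAGACGTAGGTTGTGTAGT. This occurs on the top strand at positions 161–180.
Amplicon spans positions 16–180: 165 bp.

165 bp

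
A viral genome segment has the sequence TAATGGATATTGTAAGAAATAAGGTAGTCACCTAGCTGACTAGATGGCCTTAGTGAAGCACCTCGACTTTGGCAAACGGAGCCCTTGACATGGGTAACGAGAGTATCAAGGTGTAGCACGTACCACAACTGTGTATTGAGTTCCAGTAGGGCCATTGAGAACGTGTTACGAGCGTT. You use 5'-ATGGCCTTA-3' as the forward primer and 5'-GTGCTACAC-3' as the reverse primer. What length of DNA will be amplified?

76 bp

Forward primer ATGGCCTTA is found on the top strand at positions 44–52.
Reverse complement of the reverse primer: GTGTAGCAC. This occurs on the top strand at positions 111–119.
Product length = (reverse-primer end) − (forward-primer start) + 1 = 119 − 44 + 1 = 76 bp.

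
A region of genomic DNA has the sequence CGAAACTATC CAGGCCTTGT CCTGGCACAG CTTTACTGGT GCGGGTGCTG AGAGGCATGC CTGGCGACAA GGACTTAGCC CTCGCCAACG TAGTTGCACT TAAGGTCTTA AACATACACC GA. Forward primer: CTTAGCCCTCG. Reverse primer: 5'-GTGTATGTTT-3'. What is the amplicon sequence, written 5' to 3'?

The forward primer matches the template at positions 74–84.
Taking the reverse complement of GTGTATGTTT gives AAACATACAC, found at positions 110–119 on the template; the primer anneals here to the top strand with its 3' end pointing upstream.
The product is the template from position 74 through 119 (46 bp).

5'-CTTAGCCCTCGCCAACGTAGTTGCACTTAAGGTCTTAAACATACAC-3'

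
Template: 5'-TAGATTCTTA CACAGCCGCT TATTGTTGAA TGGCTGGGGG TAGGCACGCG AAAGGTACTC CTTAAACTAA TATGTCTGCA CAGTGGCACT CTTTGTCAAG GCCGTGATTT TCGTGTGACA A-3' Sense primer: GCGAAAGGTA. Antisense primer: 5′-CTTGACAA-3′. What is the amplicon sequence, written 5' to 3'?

The forward primer matches the template at positions 48–57.
Taking the reverse complement of CTTGACAA gives TTGTCAAG, found at positions 93–100 on the template; the primer anneals here to the top strand with its 3' end pointing upstream.
The product is the template from position 48 through 100 (53 bp).

5'-GCGAAAGGTACTCCTTAAACTAATATGTCTGCACAGTGGCACTCTTTGTCAAG-3'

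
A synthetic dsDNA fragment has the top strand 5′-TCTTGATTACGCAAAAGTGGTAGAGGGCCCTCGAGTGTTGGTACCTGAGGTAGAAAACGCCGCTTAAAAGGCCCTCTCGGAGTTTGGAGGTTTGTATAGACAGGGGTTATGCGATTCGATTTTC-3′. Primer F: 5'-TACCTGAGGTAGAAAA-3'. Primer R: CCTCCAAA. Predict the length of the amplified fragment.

The forward primer matches the template at positions 42–57.
Taking the reverse complement of CCTCCAAA gives TTTGGAGG, found at positions 83–90 on the template; the primer anneals here to the top strand with its 3' end pointing upstream.
Amplicon spans positions 42–90: 49 bp.

49 bp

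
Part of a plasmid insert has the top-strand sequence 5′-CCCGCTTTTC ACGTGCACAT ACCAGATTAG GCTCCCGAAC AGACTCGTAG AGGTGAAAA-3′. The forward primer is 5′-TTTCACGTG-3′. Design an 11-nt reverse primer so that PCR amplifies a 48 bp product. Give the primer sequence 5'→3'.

5'-ACCTCTACGAG-3'

The forward primer binds at positions 7–15, so a 48 bp product ends at position 7 + 48 − 1 = 54.
The reverse primer anneals to the top strand over positions 44–54, i.e. to CTCGTAGAGGT.
Its sequence written 5'→3' is the reverse complement: ACCTCTACGAG.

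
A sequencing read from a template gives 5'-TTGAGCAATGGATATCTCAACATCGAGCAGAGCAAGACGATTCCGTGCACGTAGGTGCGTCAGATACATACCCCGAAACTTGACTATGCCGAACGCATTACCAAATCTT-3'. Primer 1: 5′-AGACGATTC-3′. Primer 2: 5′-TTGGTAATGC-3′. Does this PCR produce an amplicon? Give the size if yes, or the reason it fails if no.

Primer 1 (AGACGATTC) matches the top strand at positions 35–43; it acts as a forward primer.
Primer 2's reverse complement is GCATTACCAA, matching the top strand at positions 95–104; it acts as a reverse primer.
The 3' ends face each other across positions 35–104, giving a 70 bp product.

Yes — a 70 bp product.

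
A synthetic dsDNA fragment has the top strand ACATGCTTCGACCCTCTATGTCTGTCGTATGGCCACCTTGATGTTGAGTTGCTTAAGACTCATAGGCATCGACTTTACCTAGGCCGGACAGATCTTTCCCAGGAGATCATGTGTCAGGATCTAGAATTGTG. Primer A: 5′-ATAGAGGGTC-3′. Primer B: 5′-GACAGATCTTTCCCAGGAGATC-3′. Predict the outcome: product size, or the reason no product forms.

Primer A (ATAGAGGGTC) has reverse complement GACCCTCTAT, which matches the top strand at positions 10–19; primer A anneals to the top strand there with its 3' end pointing upstream toward position 10.
Primer B (GACAGATCTTTCCCAGGAGATC) matches the top strand directly at positions 87–108; it anneals to the bottom strand with its 3' end pointing downstream toward position 108.
The 3' ends diverge (primer A extends toward position 1, primer B toward position 131), so the primers never converge on a shared product.

No product — the primers' 3' ends point away from each other.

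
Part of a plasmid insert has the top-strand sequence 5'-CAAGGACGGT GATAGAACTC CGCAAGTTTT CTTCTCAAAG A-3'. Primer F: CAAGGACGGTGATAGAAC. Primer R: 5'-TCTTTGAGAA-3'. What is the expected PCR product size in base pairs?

41 bp

The forward primer matches the template at positions 1–18.
The reverse primer's reverse complement is TTCTCAAAGA, which matches the template at positions 32–41.
Amplicon spans positions 1–41: 41 bp.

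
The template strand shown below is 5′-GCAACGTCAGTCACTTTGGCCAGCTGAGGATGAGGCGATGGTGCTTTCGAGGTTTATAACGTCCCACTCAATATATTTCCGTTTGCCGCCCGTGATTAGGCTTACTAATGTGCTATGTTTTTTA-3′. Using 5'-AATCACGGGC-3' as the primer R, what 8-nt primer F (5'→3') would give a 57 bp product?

5'-GTGCTTTC-3'

The reverse primer's reverse complement GCCCGTGATT matches the template at positions 88–97, so the product ends at position 97.
A 57 bp product then starts at position 97 − 57 + 1 = 41.
The forward primer is identical to the top strand there: GTGCTTTC.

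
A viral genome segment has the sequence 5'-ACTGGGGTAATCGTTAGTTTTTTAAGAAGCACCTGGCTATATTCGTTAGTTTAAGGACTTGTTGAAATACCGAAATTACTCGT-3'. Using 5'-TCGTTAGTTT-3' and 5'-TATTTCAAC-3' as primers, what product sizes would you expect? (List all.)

59 bp, 27 bp

The forward primer TCGTTAGTTT matches the top strand at positions 11–20, 43–52.
The reverse primer's reverse complement is GTTGAAATA, matching at positions 61–69.
Each forward site pairs with the reverse site to give a product ending at position 69: sizes 59, 27 bp.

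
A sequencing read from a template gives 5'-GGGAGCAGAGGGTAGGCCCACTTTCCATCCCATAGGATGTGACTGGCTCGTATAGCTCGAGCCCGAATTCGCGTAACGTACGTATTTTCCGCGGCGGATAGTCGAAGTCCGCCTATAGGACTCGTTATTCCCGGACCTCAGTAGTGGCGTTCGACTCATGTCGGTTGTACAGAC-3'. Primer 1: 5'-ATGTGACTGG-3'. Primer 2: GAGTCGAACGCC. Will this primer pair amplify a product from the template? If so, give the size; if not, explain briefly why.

Primer 1 (ATGTGACTGG) matches the top strand at positions 37–46; it acts as a forward primer.
Primer 2's reverse complement is GGCGTTCGACTC, matching the top strand at positions 146–157; it acts as a reverse primer.
The 3' ends face each other across positions 37–157, giving a 121 bp product.

Yes — a 121 bp product.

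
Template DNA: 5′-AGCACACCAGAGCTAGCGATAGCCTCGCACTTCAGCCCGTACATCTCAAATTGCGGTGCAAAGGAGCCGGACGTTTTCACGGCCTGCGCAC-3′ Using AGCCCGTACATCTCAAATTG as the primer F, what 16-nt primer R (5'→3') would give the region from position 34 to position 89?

The product's 3' end on the top strand is position 89.
The reverse primer anneals to the top strand over positions 74–89, i.e. to TTTTCACGGCCTGCGC.
Its sequence written 5'→3' is the reverse complement: GCGCAGGCCGTGAAAA.

5'-GCGCAGGCCGTGAAAA-3'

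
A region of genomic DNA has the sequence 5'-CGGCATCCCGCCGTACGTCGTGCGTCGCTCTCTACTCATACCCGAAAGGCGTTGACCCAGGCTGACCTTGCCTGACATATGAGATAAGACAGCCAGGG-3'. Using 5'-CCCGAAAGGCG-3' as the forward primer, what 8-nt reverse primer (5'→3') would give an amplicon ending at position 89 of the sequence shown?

5'-TCTTATCT-3'

The forward primer binds at positions 41–51; the product's 3' end on the top strand is position 89.
The reverse primer anneals to the top strand over positions 82–89, i.e. to AGATAAGA.
Its sequence written 5'→3' is the reverse complement: TCTTATCT.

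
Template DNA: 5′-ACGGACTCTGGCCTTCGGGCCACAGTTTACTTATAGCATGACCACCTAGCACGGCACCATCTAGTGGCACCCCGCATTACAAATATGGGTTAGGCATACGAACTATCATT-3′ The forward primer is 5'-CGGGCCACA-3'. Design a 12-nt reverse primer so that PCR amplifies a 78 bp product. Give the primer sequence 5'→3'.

5'-CTAACCCATATT-3'

The forward primer binds at positions 16–24, so a 78 bp product ends at position 16 + 78 − 1 = 93.
The reverse primer anneals to the top strand over positions 82–93, i.e. to AATATGGGTTAG.
Its sequence written 5'→3' is the reverse complement: CTAACCCATATT.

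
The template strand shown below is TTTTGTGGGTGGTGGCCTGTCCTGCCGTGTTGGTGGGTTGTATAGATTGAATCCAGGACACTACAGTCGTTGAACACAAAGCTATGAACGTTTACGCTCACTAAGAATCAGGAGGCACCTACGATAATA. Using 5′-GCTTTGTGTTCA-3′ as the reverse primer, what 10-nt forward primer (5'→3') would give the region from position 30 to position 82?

5'-TTGGTGGGTT-3'

The reverse primer's reverse complement TGAACACAAAGC matches the template at positions 71–82; the product starts at position 30.
The forward primer is identical to the top strand over positions 30–39: TTGGTGGGTT.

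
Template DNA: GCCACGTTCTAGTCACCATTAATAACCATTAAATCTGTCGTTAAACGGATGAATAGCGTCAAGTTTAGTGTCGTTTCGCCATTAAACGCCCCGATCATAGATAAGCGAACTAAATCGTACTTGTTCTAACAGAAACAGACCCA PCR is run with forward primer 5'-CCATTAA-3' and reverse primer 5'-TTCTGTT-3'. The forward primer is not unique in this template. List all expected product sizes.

119 bp, 109 bp, 56 bp

The forward primer CCATTAA matches the top strand at positions 16–22, 26–32, 79–85.
The reverse primer's reverse complement is AACAGAA, matching at positions 128–134.
Each forward site pairs with the reverse site to give a product ending at position 134: sizes 119, 109, 56 bp.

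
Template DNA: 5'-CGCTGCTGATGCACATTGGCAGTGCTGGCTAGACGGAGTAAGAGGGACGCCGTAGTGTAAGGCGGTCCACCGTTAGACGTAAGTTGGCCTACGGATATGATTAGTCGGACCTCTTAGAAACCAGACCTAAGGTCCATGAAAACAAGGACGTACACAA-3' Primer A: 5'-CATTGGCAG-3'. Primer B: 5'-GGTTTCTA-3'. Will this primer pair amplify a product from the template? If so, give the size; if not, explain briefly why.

Yes — a 109 bp product.

Primer A (CATTGGCAG) matches the top strand at positions 14–22; it acts as a forward primer.
Primer B's reverse complement is TAGAAACC, matching the top strand at positions 115–122; it acts as a reverse primer.
The 3' ends face each other across positions 14–122, giving a 109 bp product.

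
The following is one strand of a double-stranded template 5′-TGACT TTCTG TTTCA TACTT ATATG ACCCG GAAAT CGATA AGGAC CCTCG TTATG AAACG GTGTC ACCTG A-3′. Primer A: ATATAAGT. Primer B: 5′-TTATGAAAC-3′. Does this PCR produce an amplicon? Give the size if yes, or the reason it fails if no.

No product — the primers' 3' ends point away from each other.

Primer A (ATATAAGT) has reverse complement ACTTATAT, which matches the top strand at positions 17–24; primer A anneals to the top strand there with its 3' end pointing upstream toward position 17.
Primer B (TTATGAAAC) matches the top strand directly at positions 51–59; it anneals to the bottom strand with its 3' end pointing downstream toward position 59.
The 3' ends diverge (primer A extends toward position 1, primer B toward position 71), so the primers never converge on a shared product.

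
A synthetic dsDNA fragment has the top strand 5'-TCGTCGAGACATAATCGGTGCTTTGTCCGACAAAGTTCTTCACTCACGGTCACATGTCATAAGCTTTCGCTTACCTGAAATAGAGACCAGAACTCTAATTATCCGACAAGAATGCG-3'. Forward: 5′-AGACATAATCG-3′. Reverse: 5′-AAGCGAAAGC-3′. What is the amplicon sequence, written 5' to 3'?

5'-AGACATAATCGGTGCTTTGTCCGACAAAGTTCTTCACTCACGGTCACATGTCATAAGCTTTCGCTT-3'

Scanning the template, AGACATAATCG occurs at positions 7–17; this primer anneals to the bottom strand there with its 3' end pointing downstream.
The reverse primer's reverse complement is GCTTTCGCTT, which matches the template at positions 63–72.
The product is the template from position 7 through 72 (66 bp).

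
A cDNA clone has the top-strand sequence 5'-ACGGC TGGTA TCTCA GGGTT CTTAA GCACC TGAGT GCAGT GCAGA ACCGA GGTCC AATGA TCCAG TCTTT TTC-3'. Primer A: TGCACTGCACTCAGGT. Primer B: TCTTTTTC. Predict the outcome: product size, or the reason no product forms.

Primer A (TGCACTGCACTCAGGT) has reverse complement ACCTGAGTGCAGTGCA, which matches the top strand at positions 28–43; primer A anneals to the top strand there with its 3' end pointing upstream toward position 28.
Primer B (TCTTTTTC) matches the top strand directly at positions 66–73; it anneals to the bottom strand with its 3' end pointing downstream toward position 73.
The 3' ends diverge (primer A extends toward position 1, primer B toward position 73), so the primers never converge on a shared product.

No product — the primers' 3' ends point away from each other.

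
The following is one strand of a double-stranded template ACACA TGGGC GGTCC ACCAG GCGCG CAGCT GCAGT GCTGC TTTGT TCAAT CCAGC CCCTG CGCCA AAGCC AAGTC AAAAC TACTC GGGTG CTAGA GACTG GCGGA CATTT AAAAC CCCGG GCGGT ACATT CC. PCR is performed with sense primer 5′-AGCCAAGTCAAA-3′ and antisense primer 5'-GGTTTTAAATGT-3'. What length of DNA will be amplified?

Scanning the template, AGCCAAGTCAAA occurs at positions 67–78; this primer anneals to the bottom strand there with its 3' end pointing downstream.
Taking the reverse complement of GGTTTTAAATGT gives ACATTTAAAACC, found at positions 105–116 on the template; the primer anneals here to the top strand with its 3' end pointing upstream.
Amplicon spans positions 67–116: 50 bp.

50 bp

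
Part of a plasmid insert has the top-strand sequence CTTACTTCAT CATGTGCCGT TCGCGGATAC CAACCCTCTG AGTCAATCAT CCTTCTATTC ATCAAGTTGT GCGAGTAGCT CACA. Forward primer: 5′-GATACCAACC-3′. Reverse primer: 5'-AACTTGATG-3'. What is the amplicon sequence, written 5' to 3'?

5'-GATACCAACCCTCTGAGTCAATCATCCTTCTATTCATCAAGTT-3'

Scanning the template, GATACCAACC occurs at positions 26–35; this primer anneals to the bottom strand there with its 3' end pointing downstream.
The reverse primer's reverse complement is CATCAAGTT, which matches the template at positions 60–68.
The product is the template from position 26 through 68 (43 bp).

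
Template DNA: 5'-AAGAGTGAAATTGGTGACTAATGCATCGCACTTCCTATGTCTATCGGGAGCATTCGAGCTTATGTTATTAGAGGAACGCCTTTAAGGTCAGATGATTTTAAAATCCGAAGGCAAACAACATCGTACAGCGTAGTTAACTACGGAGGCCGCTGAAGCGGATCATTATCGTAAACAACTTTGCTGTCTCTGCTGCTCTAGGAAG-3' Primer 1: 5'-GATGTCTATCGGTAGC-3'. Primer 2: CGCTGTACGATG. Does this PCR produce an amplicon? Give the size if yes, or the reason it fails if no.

No product — primer 1 has no binding site in the template.

Primer 1 (GATGTCTATCGGTAGC) does not match the top strand, and its reverse complement GCTACCGATAGACATC does not match either.
With no annealing site for primer 1, no amplification occurs.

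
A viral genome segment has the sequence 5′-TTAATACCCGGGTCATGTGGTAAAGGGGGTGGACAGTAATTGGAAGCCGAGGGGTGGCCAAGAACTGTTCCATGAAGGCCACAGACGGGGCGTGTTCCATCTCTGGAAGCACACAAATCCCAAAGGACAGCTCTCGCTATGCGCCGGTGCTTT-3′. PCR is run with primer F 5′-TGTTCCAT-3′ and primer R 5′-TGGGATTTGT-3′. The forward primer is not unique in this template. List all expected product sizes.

The forward primer TGTTCCAT matches the top strand at positions 66–73, 93–100.
The reverse primer's reverse complement is ACAAATCCCA, matching at positions 113–122.
Each forward site pairs with the reverse site to give a product ending at position 122: sizes 57, 30 bp.

57 bp, 30 bp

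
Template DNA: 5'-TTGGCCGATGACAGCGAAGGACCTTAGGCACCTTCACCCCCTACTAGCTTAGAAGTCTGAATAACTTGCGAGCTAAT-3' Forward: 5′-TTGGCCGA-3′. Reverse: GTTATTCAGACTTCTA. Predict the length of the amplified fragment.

65 bp

The forward primer matches the template at positions 1–8.
The reverse primer's reverse complement is TAGAAGTCTGAATAAC, which matches the template at positions 50–65.
Product length = (reverse-primer end) − (forward-primer start) + 1 = 65 − 1 + 1 = 65 bp.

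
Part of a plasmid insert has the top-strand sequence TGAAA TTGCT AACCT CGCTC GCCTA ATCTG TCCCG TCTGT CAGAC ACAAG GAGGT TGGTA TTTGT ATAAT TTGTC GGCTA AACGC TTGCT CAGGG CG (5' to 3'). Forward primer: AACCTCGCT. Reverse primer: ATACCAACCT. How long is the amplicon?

Scanning the template, AACCTCGCT occurs at positions 11–19; this primer anneals to the bottom strand there with its 3' end pointing downstream.
Reverse complement of the reverse primer: AGGTTGGTAT. This occurs on the top strand at positions 52–61.
Product length = (reverse-primer end) − (forward-primer start) + 1 = 61 − 11 + 1 = 51 bp.

51 bp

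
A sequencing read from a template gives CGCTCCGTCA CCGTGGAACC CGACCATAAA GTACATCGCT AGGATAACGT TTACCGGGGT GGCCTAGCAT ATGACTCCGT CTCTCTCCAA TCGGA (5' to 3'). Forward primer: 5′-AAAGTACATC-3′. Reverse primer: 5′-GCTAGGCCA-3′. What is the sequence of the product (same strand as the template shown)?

Scanning the template, AAAGTACATC occurs at positions 28–37; this primer anneals to the bottom strand there with its 3' end pointing downstream.
The reverse primer's reverse complement is TGGCCTAGC, which matches the template at positions 60–68.
The product is the template from position 28 through 68 (41 bp).

5'-AAAGTACATCGCTAGGATAACGTTTACCGGGGTGGCCTAGC-3'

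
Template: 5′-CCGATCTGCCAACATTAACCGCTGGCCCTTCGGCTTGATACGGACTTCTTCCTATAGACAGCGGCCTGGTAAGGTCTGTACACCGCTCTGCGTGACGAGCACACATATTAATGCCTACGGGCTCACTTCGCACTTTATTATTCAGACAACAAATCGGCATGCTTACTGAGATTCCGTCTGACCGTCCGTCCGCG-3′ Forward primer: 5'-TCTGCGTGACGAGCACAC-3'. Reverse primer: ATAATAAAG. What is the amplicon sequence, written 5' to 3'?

5'-TCTGCGTGACGAGCACACATATTAATGCCTACGGGCTCACTTCGCACTTTATTAT-3'

Scanning the template, TCTGCGTGACGAGCACAC occurs at positions 87–104; this primer anneals to the bottom strand there with its 3' end pointing downstream.
Taking the reverse complement of ATAATAAAG gives CTTTATTAT, found at positions 133–141 on the template; the primer anneals here to the top strand with its 3' end pointing upstream.
The product is the template from position 87 through 141 (55 bp).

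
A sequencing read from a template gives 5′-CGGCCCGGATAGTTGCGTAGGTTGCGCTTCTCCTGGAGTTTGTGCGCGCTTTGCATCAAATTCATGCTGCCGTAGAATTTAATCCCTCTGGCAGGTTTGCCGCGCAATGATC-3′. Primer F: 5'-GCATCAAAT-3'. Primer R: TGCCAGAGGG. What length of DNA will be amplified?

41 bp

Scanning the template, GCATCAAAT occurs at positions 53–61; this primer anneals to the bottom strand there with its 3' end pointing downstream.
The reverse primer's reverse complement is CCCTCTGGCA, which matches the template at positions 84–93.
The product runs from position 53 to position 93, so its length is 93 − 53 + 1 = 41 bp.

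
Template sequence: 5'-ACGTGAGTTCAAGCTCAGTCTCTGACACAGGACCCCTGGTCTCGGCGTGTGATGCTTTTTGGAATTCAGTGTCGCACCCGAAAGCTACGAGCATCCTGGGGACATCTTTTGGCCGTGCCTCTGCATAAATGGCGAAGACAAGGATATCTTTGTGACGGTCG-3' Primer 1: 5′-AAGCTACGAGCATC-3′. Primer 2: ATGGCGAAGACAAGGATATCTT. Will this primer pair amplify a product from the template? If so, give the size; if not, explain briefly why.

Primer 1 (AAGCTACGAGCATC) matches the top strand at positions 82–95 (3' end points downstream).
Primer 2 (ATGGCGAAGACAAGGATATCTT) also matches the top strand directly, at positions 129–150 — its reverse complement AAGATATCCTTGTCTTCGCCAT is not present.
Both primers anneal to the bottom strand with 3' ends pointing the same way, so neither can prime synthesis back toward the other.

No product — both primers anneal to the same strand and extend in the same direction.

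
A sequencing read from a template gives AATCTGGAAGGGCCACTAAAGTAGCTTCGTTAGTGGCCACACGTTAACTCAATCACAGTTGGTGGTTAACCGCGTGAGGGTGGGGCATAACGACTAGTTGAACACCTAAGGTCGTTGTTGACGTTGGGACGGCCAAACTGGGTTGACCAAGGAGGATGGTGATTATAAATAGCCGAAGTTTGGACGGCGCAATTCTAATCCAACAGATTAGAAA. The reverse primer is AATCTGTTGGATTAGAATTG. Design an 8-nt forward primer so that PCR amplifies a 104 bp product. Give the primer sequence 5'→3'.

The reverse primer's reverse complement CAATTCTAATCCAACAGATT matches the template at positions 190–209, so the product ends at position 209.
A 104 bp product then starts at position 209 − 104 + 1 = 106.
The forward primer is identical to the top strand there: CTAAGGTC.

5'-CTAAGGTC-3'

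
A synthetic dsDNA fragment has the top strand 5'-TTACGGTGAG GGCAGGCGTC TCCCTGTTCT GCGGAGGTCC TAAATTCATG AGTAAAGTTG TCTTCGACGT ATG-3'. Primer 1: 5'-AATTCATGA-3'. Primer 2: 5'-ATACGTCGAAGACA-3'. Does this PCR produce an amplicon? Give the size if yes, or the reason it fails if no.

Primer 1 (AATTCATGA) matches the top strand at positions 43–51; it acts as a forward primer.
Primer 2's reverse complement is TGTCTTCGACGTAT, matching the top strand at positions 59–72; it acts as a reverse primer.
The 3' ends face each other across positions 43–72, giving a 30 bp product.

Yes — a 30 bp product.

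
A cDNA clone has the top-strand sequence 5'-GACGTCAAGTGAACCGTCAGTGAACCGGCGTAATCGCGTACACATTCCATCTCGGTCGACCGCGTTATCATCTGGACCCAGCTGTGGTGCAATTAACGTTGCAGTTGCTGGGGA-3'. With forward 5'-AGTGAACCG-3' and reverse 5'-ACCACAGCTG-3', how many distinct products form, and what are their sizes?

Two products: 81 bp, 70 bp

The forward primer AGTGAACCG matches the top strand at positions 8–16, 19–27.
The reverse primer's reverse complement is CAGCTGTGGT, matching at positions 79–88.
Each forward site pairs with the reverse site to give a product ending at position 88: sizes 81, 70 bp.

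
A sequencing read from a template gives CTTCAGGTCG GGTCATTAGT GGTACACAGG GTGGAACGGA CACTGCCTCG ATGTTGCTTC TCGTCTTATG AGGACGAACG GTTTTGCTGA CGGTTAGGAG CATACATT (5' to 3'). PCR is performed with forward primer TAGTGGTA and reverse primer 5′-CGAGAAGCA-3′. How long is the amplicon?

The forward primer matches the template at positions 17–24.
Reverse complement of the reverse primer: TGCTTCTCG. This occurs on the top strand at positions 55–63.
The product runs from position 17 to position 63, so its length is 63 − 17 + 1 = 47 bp.

47 bp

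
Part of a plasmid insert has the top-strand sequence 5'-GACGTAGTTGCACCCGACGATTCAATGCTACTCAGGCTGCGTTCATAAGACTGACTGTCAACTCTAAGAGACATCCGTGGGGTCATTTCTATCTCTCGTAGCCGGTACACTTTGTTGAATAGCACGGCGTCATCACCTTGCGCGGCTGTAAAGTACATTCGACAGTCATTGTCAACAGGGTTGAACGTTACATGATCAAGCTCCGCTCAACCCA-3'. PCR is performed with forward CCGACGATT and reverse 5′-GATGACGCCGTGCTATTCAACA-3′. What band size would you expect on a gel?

Forward primer CCGACGATT is found on the top strand at positions 14–22.
Reverse complement of the reverse primer: TGTTGAATAGCACGGCGTCATC. This occurs on the top strand at positions 113–134.
The product runs from position 14 to position 134, so its length is 134 − 14 + 1 = 121 bp.

121 bp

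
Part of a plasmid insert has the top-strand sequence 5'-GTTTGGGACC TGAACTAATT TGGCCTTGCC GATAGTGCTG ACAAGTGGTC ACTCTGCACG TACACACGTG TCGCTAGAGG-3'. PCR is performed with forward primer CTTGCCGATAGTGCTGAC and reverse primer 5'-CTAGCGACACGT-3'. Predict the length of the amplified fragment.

Scanning the template, CTTGCCGATAGTGCTGAC occurs at positions 25–42; this primer anneals to the bottom strand there with its 3' end pointing downstream.
The reverse primer's reverse complement is ACGTGTCGCTAG, which matches the template at positions 66–77.
Product length = (reverse-primer end) − (forward-primer start) + 1 = 77 − 25 + 1 = 53 bp.

53 bp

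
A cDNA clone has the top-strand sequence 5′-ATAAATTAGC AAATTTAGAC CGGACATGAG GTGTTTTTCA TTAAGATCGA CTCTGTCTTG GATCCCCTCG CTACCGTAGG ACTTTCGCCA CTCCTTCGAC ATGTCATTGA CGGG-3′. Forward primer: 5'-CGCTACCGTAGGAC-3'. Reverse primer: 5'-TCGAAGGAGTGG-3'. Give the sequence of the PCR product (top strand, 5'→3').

5'-CGCTACCGTAGGACTTTCGCCACTCCTTCGA-3'

The forward primer matches the template at positions 69–82.
The reverse primer's reverse complement is CCACTCCTTCGA, which matches the template at positions 88–99.
The product is the template from position 69 through 99 (31 bp).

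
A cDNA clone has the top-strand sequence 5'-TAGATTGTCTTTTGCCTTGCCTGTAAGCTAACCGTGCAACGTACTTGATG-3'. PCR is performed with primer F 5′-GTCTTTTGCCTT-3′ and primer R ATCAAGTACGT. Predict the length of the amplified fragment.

43 bp

Scanning the template, GTCTTTTGCCTT occurs at positions 7–18; this primer anneals to the bottom strand there with its 3' end pointing downstream.
Reverse complement of the reverse primer: ACGTACTTGAT. This occurs on the top strand at positions 39–49.
Amplicon spans positions 7–49: 43 bp.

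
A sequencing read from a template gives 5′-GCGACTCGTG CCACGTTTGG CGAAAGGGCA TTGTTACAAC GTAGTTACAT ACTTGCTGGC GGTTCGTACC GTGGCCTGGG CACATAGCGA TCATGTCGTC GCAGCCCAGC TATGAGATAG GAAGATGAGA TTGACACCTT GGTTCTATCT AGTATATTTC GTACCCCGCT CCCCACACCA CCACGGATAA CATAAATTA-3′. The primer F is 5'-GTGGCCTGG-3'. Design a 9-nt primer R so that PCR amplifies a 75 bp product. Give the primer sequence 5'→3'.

The forward primer binds at positions 71–79, so a 75 bp product ends at position 71 + 75 − 1 = 145.
The reverse primer anneals to the top strand over positions 137–145, i.e. to CCTTGGTTC.
Its sequence written 5'→3' is the reverse complement: GAACCAAGG.

5'-GAACCAAGG-3'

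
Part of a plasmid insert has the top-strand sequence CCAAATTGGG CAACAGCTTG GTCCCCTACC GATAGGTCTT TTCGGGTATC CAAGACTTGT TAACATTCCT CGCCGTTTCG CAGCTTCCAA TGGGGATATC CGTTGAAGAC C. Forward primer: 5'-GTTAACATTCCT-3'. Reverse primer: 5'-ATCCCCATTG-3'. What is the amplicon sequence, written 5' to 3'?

5'-GTTAACATTCCTCGCCGTTTCGCAGCTTCCAATGGGGAT-3'

Scanning the template, GTTAACATTCCT occurs at positions 59–70; this primer anneals to the bottom strand there with its 3' end pointing downstream.
Taking the reverse complement of ATCCCCATTG gives CAATGGGGAT, found at positions 88–97 on the template; the primer anneals here to the top strand with its 3' end pointing upstream.
The product is the template from position 59 through 97 (39 bp).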